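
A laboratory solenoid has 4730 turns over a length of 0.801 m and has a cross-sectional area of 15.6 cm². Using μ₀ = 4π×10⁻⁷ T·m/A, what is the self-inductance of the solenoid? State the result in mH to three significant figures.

L ≈ 54.8 mH

A = 15.6 cm² = 1.560×10^-3 m².
For a long solenoid, L = μ₀N²A/ℓ.
L = (4π×10⁻⁷)(4730)²(1.560×10^-3)/(0.801 m) = 5.476×10^-2 H.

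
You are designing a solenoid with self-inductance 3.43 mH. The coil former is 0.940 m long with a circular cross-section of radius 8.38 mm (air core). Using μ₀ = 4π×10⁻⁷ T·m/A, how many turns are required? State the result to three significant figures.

N ≈ 3410 turns

A = πr² = π(8.380×10^-3 m)² = 2.206×10^-4 m².
From L = μ₀N²A/ℓ, N = √(Lℓ / (μ₀A)).
N = √[(3.430×10^-3)(0.94) / ((4π×10⁻⁷)×2.206×10^-4)] = √(1.163×10^7) ≈ 3410.3.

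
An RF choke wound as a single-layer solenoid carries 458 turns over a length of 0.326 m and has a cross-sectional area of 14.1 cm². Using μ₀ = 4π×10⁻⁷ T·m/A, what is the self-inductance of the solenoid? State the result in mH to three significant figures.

A = 14.1 cm² = 1.410×10^-3 m².
For a long solenoid, L = μ₀N²A/ℓ.
L = (4π×10⁻⁷)(458)²(1.410×10^-3)/(0.326 m) = 1.140×10^-3 H.

L ≈ 1.14 mH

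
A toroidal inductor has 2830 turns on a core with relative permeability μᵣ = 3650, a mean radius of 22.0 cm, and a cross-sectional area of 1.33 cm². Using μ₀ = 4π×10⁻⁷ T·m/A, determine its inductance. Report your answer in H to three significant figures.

L ≈ 3.53 H

For a thin toroid, L = μ₀μᵣN²A/(2πR).
L = (4π×10⁻⁷)(3650)(2830)²(1.330×10^-4) / (2π×0.22 m) = 3.534 H.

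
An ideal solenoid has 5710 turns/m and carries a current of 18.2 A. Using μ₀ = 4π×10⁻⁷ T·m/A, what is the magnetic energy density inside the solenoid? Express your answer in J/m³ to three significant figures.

u ≈ 6790 J/m³

B = μ₀nI = (4π×10⁻⁷)(5.710×10^3)(18.2) = 0.1306 T.
u = B²/(2μ₀) = (0.1306)²/(2×4π×10⁻⁷) = 6.786×10^3 J/m³.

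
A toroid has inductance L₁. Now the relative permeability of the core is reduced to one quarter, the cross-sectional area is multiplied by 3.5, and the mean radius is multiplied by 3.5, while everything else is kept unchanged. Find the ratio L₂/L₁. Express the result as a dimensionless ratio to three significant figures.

For a toroid, L ∝ μᵣN²A/R.
L₂/L₁ = (0.25) × (3.5) × (3.5)^-1 = 0.250.

L₂/L₁ = 0.250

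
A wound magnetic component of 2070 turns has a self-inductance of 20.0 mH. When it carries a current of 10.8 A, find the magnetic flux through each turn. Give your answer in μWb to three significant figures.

From L = NΦ_B/I, the flux per turn is Φ_B = LI/N.
Φ_B = (2.000×10^-2 H)(10.8 A)/2070 = 1.043×10^-4 Wb.

Φ_B ≈ 104 μWb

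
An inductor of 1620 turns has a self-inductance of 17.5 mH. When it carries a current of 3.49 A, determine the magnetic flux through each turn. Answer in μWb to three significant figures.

From L = NΦ_B/I, the flux per turn is Φ_B = LI/N.
Φ_B = (1.750×10^-2 H)(3.49 A)/1620 = 3.770×10^-5 Wb.

Φ_B ≈ 37.7 μWb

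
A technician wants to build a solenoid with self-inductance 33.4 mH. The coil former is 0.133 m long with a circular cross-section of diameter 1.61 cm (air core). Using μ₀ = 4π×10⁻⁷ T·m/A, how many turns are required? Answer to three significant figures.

N ≈ 4170 turns

A = π(d/2)² = π(8.050×10^-3 m)² = 2.036×10^-4 m².
From L = μ₀N²A/ℓ, N = √(Lℓ / (μ₀A)).
N = √[(3.340×10^-2)(0.133) / ((4π×10⁻⁷)×2.036×10^-4)] = √(1.736×10^7) ≈ 4167.0.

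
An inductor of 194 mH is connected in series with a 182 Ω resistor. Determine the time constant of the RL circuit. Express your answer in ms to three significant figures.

τ ≈ 1.07 ms

τ = L/R = (0.194 H)/(182 Ω) = 1.066×10^-3 s.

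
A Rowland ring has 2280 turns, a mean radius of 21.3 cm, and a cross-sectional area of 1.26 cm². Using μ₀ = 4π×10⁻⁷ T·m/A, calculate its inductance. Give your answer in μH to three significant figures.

L ≈ 615 μH

For a thin toroid, L = μ₀N²A/(2πR).
L = (4π×10⁻⁷)(2280)²(1.260×10^-4) / (2π×0.213 m) = 6.150×10^-4 H.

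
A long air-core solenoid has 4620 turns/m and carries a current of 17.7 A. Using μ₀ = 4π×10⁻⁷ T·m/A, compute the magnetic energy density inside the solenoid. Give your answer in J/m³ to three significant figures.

u ≈ 4200 J/m³

B = μ₀nI = (4π×10⁻⁷)(4.620×10^3)(17.7) = 0.1028 T.
u = B²/(2μ₀) = (0.1028)²/(2×4π×10⁻⁷) = 4.202×10^3 J/m³.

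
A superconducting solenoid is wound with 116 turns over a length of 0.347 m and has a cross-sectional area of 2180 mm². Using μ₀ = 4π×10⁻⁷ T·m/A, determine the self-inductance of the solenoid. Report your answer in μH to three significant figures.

A = 2180 mm² = 2.180×10^-3 m².
For a long solenoid, L = μ₀N²A/ℓ.
L = (4π×10⁻⁷)(116)²(2.180×10^-3)/(0.347 m) = 1.062×10^-4 H.

L ≈ 106 μH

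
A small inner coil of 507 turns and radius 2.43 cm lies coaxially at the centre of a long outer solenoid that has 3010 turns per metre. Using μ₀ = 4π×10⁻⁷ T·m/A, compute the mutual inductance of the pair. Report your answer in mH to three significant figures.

The outer solenoid produces a uniform field B₁ = μ₀n₁I₁ across the inner coil,
so the flux linkage is N₂Φ = N₂B₁A₂ = μ₀n₁N₂A₂·I₁, giving M = μ₀n₁N₂A₂.
A₂ = πr² = π(2.430×10^-2 m)² = 1.855×10^-3 m².
M = (4π×10⁻⁷)(3010)(507)(1.855×10^-3) = 3.558×10^-3 H.

M ≈ 3.56 mH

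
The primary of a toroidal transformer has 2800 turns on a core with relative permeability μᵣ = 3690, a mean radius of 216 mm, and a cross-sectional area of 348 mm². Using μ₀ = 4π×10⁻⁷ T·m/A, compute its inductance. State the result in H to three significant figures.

For a thin toroid, L = μ₀μᵣN²A/(2πR).
L = (4π×10⁻⁷)(3690)(2800)²(3.480×10^-4) / (2π×0.216 m) = 9.322 H.

L ≈ 9.32 H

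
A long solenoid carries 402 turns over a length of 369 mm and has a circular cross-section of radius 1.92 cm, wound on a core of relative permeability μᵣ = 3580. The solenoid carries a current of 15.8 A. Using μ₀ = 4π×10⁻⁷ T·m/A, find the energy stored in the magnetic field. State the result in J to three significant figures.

U ≈ 285 J

A = πr² = π(1.920×10^-2 m)² = 1.158×10^-3 m².
L = μ₀μᵣN²A/ℓ = (4π×10⁻⁷)(3580)(402)²(1.158×10^-3)/(0.369) = 2.282 H.
U = ½LI² = ½(2.282)(15.8)² = 284.8 J.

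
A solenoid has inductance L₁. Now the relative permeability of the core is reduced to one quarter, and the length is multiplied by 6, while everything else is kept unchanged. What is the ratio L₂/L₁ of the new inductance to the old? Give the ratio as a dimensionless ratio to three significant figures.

For a solenoid, L ∝ μᵣN²A/ℓ.
L₂/L₁ = (0.25) × (6)^-1 = 0.0417.

L₂/L₁ = 0.0417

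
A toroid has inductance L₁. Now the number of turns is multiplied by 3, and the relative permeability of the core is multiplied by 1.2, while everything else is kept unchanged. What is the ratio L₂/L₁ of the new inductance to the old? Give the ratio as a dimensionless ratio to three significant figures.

For a toroid, L ∝ μᵣN²A/R.
L₂/L₁ = (3)^2 × (1.2) = 10.8.

L₂/L₁ = 10.8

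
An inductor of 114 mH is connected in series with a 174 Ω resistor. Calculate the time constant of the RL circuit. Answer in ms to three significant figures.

τ = L/R = (0.114 H)/(174 Ω) = 6.552×10^-4 s.

τ ≈ 0.655 ms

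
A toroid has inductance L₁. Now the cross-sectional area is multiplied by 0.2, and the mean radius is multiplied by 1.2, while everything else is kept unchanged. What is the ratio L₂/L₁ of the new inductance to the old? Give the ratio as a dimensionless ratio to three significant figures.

L₂/L₁ = 0.167

For a toroid, L ∝ μᵣN²A/R.
L₂/L₁ = (0.2) × (1.2)^-1 = 0.167.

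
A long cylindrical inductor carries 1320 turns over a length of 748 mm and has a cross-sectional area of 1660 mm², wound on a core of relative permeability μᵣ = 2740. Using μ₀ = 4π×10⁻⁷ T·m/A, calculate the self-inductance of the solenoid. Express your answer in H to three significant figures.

A = 1660 mm² = 1.660×10^-3 m².
For a long solenoid, L = μ₀μᵣN²A/ℓ.
L = (4π×10⁻⁷)(2740)(1320)²(1.660×10^-3)/(0.748 m) = 13.31 H.

L ≈ 13.3 H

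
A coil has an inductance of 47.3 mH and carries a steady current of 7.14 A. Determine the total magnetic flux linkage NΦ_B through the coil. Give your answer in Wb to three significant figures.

NΦ_B ≈ 0.338 Wb

From L = NΦ_B/I, the flux linkage is NΦ_B = LI.
NΦ_B = (4.730×10^-2 H)(7.14 A) = 0.3377 Wb.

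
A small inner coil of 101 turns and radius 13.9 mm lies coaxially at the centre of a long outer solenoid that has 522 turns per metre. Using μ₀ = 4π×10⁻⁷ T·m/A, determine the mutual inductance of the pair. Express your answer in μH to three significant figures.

M ≈ 40.2 μH

The outer solenoid produces a uniform field B₁ = μ₀n₁I₁ across the inner coil,
so the flux linkage is N₂Φ = N₂B₁A₂ = μ₀n₁N₂A₂·I₁, giving M = μ₀n₁N₂A₂.
A₂ = πr² = π(1.390×10^-2 m)² = 6.070×10^-4 m².
M = (4π×10⁻⁷)(522)(101)(6.070×10^-4) = 4.021×10^-5 H.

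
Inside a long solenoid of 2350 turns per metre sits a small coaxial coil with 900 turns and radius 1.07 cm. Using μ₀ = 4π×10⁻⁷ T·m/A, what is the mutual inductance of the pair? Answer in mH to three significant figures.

M ≈ 0.956 mH

The outer solenoid produces a uniform field B₁ = μ₀n₁I₁ across the inner coil,
so the flux linkage is N₂Φ = N₂B₁A₂ = μ₀n₁N₂A₂·I₁, giving M = μ₀n₁N₂A₂.
A₂ = πr² = π(1.070×10^-2 m)² = 3.597×10^-4 m².
M = (4π×10⁻⁷)(2350)(900)(3.597×10^-4) = 9.560×10^-4 H.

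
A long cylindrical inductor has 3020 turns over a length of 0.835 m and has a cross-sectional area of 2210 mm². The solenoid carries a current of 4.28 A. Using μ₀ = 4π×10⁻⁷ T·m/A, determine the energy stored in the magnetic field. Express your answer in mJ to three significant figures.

U ≈ 278 mJ

A = 2210 mm² = 2.210×10^-3 m².
L = μ₀N²A/ℓ = (4π×10⁻⁷)(3020)²(2.210×10^-3)/(0.835) = 3.033×10^-2 H.
U = ½LI² = ½(3.033×10^-2)(4.28)² = 0.2778 J.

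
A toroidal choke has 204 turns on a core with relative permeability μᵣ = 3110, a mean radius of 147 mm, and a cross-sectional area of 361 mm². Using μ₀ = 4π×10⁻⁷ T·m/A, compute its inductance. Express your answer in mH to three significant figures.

For a thin toroid, L = μ₀μᵣN²A/(2πR).
L = (4π×10⁻⁷)(3110)(204)²(3.610×10^-4) / (2π×0.147 m) = 6.357×10^-2 H.

L ≈ 63.6 mH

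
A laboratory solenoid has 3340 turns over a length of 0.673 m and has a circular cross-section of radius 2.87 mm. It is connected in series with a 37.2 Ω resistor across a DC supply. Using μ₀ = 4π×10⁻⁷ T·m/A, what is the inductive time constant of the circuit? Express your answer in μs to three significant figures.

A = πr² = π(2.870×10^-3 m)² = 2.588×10^-5 m².
L = μ₀N²A/ℓ = (4π×10⁻⁷)(3340)²(2.588×10^-5)/(0.673) = 5.390×10^-4 H.
τ = L/R = (5.390×10^-4)/(37.2) = 1.449×10^-5 s.

τ ≈ 14.5 μs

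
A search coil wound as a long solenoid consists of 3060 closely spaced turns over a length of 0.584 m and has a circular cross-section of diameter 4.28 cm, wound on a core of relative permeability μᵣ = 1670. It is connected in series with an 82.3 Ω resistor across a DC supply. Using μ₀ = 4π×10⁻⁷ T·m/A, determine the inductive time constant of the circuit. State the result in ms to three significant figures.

A = π(d/2)² = π(2.140×10^-2 m)² = 1.439×10^-3 m².
L = μ₀μᵣN²A/ℓ = (4π×10⁻⁷)(1670)(3060)²(1.439×10^-3)/(0.584) = 48.41 H.
τ = L/R = (48.41)/(82.3) = 0.5882 s.

τ ≈ 588 ms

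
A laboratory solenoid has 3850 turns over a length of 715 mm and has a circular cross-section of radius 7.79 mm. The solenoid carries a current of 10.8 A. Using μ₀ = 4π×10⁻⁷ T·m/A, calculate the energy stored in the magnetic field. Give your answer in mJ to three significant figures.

A = πr² = π(7.790×10^-3 m)² = 1.906×10^-4 m².
L = μ₀N²A/ℓ = (4π×10⁻⁷)(3850)²(1.906×10^-4)/(0.715) = 4.966×10^-3 H.
U = ½LI² = ½(4.966×10^-3)(10.8)² = 0.2896 J.

U ≈ 290 mJ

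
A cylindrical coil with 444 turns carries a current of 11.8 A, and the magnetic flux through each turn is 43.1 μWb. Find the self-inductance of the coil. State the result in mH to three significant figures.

L ≈ 1.62 mH

Self-inductance is defined by L = NΦ_B/I (flux linkage over current).
L = (444)(4.310×10^-5 Wb)/(11.8 A) = 1.622×10^-3 H.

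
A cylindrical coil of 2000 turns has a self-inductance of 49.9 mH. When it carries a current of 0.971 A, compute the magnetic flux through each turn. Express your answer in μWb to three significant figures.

From L = NΦ_B/I, the flux per turn is Φ_B = LI/N.
Φ_B = (4.990×10^-2 H)(0.971 A)/2000 = 2.423×10^-5 Wb.

Φ_B ≈ 24.2 μWb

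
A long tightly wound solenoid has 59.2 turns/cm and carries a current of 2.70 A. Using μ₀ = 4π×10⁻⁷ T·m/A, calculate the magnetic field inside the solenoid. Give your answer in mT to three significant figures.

B ≈ 20.1 mT

Inside a long solenoid, B = μ₀nI.
B = (4π×10⁻⁷)(5.920×10^3 m⁻¹)(2.70 A) = 2.009×10^-2 T.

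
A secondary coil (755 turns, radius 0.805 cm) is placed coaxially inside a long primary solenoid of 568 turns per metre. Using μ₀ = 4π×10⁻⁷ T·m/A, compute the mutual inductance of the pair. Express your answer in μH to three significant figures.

M ≈ 110 μH

The outer solenoid produces a uniform field B₁ = μ₀n₁I₁ across the inner coil,
so the flux linkage is N₂Φ = N₂B₁A₂ = μ₀n₁N₂A₂·I₁, giving M = μ₀n₁N₂A₂.
A₂ = πr² = π(8.050×10^-3 m)² = 2.036×10^-4 m².
M = (4π×10⁻⁷)(568)(755)(2.036×10^-4) = 1.097×10^-4 H.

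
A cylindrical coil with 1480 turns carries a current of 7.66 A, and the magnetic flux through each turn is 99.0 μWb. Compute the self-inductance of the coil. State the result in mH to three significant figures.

L ≈ 19.1 mH

Self-inductance is defined by L = NΦ_B/I (flux linkage over current).
L = (1480)(9.900×10^-5 Wb)/(7.66 A) = 1.913×10^-2 H.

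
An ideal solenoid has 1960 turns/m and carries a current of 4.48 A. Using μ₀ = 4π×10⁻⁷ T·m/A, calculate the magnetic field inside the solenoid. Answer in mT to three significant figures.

Inside a long solenoid, B = μ₀nI.
B = (4π×10⁻⁷)(1.960×10^3 m⁻¹)(4.48 A) = 1.103×10^-2 T.

B ≈ 11.0 mT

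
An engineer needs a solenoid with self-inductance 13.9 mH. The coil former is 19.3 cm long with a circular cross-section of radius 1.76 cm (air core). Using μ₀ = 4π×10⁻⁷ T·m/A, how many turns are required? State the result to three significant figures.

N ≈ 1480 turns

A = πr² = π(1.760×10^-2 m)² = 9.731×10^-4 m².
From L = μ₀N²A/ℓ, N = √(Lℓ / (μ₀A)).
N = √[(1.390×10^-2)(0.193) / ((4π×10⁻⁷)×9.731×10^-4)] = √(2.194×10^6) ≈ 1481.1.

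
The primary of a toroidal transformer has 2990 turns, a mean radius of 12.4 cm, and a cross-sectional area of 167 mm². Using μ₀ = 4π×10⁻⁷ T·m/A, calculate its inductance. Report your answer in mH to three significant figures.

L ≈ 2.41 mH

For a thin toroid, L = μ₀N²A/(2πR).
L = (4π×10⁻⁷)(2990)²(1.670×10^-4) / (2π×0.124 m) = 2.408×10^-3 H.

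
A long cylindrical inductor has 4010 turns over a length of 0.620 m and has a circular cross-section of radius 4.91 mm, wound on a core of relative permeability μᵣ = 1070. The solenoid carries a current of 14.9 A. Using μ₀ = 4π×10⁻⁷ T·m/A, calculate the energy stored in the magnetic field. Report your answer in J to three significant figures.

U ≈ 293 J

A = πr² = π(4.910×10^-3 m)² = 7.574×10^-5 m².
L = μ₀μᵣN²A/ℓ = (4π×10⁻⁷)(1070)(4010)²(7.574×10^-5)/(0.62) = 2.641 H.
U = ½LI² = ½(2.641)(14.9)² = 293.2 J.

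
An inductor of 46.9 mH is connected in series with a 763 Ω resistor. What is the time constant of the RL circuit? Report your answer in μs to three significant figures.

τ ≈ 61.5 μs

τ = L/R = (4.690×10^-2 H)/(763 Ω) = 6.147×10^-5 s.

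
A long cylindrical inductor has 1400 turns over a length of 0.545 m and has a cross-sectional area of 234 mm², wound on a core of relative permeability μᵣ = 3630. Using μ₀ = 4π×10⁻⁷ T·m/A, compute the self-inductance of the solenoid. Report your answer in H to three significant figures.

L ≈ 3.84 H

A = 234 mm² = 2.340×10^-4 m².
For a long solenoid, L = μ₀μᵣN²A/ℓ.
L = (4π×10⁻⁷)(3630)(1400)²(2.340×10^-4)/(0.545 m) = 3.839 H.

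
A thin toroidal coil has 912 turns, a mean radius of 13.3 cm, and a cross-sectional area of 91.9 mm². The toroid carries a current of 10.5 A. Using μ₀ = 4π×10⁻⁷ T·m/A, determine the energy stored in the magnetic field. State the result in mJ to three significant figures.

L = μ₀N²A/(2πR) = (4π×10⁻⁷)(912)²(9.190×10^-5)/(2π×0.133) = 1.149×10^-4 H.
U = ½LI² = ½(1.149×10^-4)(10.5)² = 6.336×10^-3 J.

U ≈ 6.34 mJ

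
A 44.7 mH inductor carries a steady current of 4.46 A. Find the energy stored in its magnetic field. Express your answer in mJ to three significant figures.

U ≈ 445 mJ

Stored magnetic energy: U = ½LI².
U = ½(4.470×10^-2 H)(4.46 A)² = 0.4446 J.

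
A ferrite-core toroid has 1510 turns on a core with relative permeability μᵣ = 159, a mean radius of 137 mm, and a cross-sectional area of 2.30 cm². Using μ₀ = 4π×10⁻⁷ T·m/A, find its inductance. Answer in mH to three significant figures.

For a thin toroid, L = μ₀μᵣN²A/(2πR).
L = (4π×10⁻⁷)(159)(1510)²(2.300×10^-4) / (2π×0.137 m) = 0.1217 H.

L ≈ 122 mH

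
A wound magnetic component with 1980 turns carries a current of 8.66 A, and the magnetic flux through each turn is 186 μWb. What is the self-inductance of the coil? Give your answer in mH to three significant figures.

Self-inductance is defined by L = NΦ_B/I (flux linkage over current).
L = (1980)(1.860×10^-4 Wb)/(8.66 A) = 4.253×10^-2 H.

L ≈ 42.5 mH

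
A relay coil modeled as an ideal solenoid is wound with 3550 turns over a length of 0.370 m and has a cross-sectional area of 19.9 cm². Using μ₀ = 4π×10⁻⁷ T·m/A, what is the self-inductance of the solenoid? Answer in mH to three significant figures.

A = 19.9 cm² = 1.990×10^-3 m².
For a long solenoid, L = μ₀N²A/ℓ.
L = (4π×10⁻⁷)(3550)²(1.990×10^-3)/(0.37 m) = 8.518×10^-2 H.

L ≈ 85.2 mH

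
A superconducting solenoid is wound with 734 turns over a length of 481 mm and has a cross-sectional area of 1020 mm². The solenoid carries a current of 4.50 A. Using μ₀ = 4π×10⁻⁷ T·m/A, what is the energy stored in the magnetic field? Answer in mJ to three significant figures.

A = 1020 mm² = 1.020×10^-3 m².
L = μ₀N²A/ℓ = (4π×10⁻⁷)(734)²(1.020×10^-3)/(0.481) = 1.436×10^-3 H.
U = ½LI² = ½(1.436×10^-3)(4.50)² = 1.454×10^-2 J.

U ≈ 14.5 mJ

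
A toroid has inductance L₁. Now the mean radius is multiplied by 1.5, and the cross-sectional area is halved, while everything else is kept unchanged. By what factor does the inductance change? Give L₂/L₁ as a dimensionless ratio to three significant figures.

L₂/L₁ = 0.333

For a toroid, L ∝ μᵣN²A/R.
L₂/L₁ = (1.5)^-1 × (0.5) = 0.333.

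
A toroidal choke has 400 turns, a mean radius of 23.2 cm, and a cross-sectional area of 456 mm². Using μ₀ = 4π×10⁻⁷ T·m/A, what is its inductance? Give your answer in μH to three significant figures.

For a thin toroid, L = μ₀N²A/(2πR).
L = (4π×10⁻⁷)(400)²(4.560×10^-4) / (2π×0.232 m) = 6.290×10^-5 H.

L ≈ 62.9 μH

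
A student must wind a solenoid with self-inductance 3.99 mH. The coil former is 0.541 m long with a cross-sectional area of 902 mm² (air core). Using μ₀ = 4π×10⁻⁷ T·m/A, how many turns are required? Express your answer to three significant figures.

A = 902 mm² = 9.020×10^-4 m².
From L = μ₀N²A/ℓ, N = √(Lℓ / (μ₀A)).
N = √[(3.990×10^-3)(0.541) / ((4π×10⁻⁷)×9.020×10^-4)] = √(1.904×10^6) ≈ 1380.0.

N ≈ 1380 turns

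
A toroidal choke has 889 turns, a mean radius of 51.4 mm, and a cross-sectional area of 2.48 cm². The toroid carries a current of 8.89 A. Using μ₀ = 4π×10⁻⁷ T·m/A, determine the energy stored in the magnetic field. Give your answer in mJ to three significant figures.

L = μ₀N²A/(2πR) = (4π×10⁻⁷)(889)²(2.480×10^-4)/(2π×5.140×10^-2) = 7.626×10^-4 H.
U = ½LI² = ½(7.626×10^-4)(8.89)² = 3.014×10^-2 J.

U ≈ 30.1 mJ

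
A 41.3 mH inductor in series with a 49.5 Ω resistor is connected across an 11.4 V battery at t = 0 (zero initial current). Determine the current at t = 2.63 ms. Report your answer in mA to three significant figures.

I ≈ 220 mA

τ = L/R = 4.130×10^-2/49.5 = 8.343×10^-4 s; final current I_∞ = ε/R = 11.4/49.5 = 0.2303 A.
I(t) = I_∞(1 − e^(−t/τ)) with t/τ = 3.152.
I = (0.2303)(1 − e^(−3.152)) = 0.22046 A.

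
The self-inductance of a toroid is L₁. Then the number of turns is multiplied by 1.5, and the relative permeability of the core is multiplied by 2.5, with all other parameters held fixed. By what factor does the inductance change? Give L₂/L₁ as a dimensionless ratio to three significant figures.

L₂/L₁ = 5.63

For a toroid, L ∝ μᵣN²A/R.
L₂/L₁ = (1.5)^2 × (2.5) = 5.63.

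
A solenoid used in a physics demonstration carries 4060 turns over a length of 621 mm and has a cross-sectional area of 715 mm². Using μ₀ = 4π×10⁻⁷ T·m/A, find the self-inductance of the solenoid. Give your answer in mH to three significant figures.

A = 715 mm² = 7.150×10^-4 m².
For a long solenoid, L = μ₀N²A/ℓ.
L = (4π×10⁻⁷)(4060)²(7.150×10^-4)/(0.621 m) = 2.3849×10^-2 H.

L ≈ 23.8 mH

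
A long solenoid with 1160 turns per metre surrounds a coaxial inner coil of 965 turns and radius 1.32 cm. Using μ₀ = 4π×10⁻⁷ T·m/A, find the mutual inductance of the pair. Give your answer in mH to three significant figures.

M ≈ 0.770 mH

The outer solenoid produces a uniform field B₁ = μ₀n₁I₁ across the inner coil,
so the flux linkage is N₂Φ = N₂B₁A₂ = μ₀n₁N₂A₂·I₁, giving M = μ₀n₁N₂A₂.
A₂ = πr² = π(1.320×10^-2 m)² = 5.474×10^-4 m².
M = (4π×10⁻⁷)(1160)(965)(5.474×10^-4) = 7.700×10^-4 H.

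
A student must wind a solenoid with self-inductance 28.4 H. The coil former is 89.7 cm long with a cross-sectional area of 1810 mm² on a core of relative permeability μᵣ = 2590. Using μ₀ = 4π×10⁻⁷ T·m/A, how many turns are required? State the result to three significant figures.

A = 1810 mm² = 1.810×10^-3 m².
From L = μ₀μᵣN²A/ℓ, N = √(Lℓ / (μ₀μᵣA)).
N = √[(28.4)(0.897) / ((4π×10⁻⁷)(2590)×1.810×10^-3)] = √(4.324×10^6) ≈ 2079.5.

N ≈ 2080 turns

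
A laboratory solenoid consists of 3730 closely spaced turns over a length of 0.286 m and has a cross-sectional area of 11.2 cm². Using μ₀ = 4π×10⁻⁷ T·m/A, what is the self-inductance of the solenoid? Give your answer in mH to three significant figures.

L ≈ 68.5 mH

A = 11.2 cm² = 1.120×10^-3 m².
For a long solenoid, L = μ₀N²A/ℓ.
L = (4π×10⁻⁷)(3730)²(1.120×10^-3)/(0.286 m) = 6.847×10^-2 H.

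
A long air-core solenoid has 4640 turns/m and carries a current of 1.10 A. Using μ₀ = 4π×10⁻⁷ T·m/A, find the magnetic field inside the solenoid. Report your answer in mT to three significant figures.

B ≈ 6.41 mT

Inside a long solenoid, B = μ₀nI.
B = (4π×10⁻⁷)(4.640×10^3 m⁻¹)(1.10 A) = 6.414×10^-3 T.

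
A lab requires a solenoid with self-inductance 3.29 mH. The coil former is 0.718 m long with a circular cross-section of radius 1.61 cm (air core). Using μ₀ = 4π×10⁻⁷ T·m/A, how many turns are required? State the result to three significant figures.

N ≈ 1520 turns

A = πr² = π(1.610×10^-2 m)² = 8.143×10^-4 m².
From L = μ₀N²A/ℓ, N = √(Lℓ / (μ₀A)).
N = √[(3.290×10^-3)(0.718) / ((4π×10⁻⁷)×8.143×10^-4)] = √(2.308×10^6) ≈ 1519.3.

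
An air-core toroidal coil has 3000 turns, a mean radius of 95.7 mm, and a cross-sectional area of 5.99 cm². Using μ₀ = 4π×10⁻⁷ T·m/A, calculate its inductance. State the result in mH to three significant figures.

L ≈ 11.3 mH

For a thin toroid, L = μ₀N²A/(2πR).
L = (4π×10⁻⁷)(3000)²(5.990×10^-4) / (2π×9.570×10^-2 m) = 1.127×10^-2 H.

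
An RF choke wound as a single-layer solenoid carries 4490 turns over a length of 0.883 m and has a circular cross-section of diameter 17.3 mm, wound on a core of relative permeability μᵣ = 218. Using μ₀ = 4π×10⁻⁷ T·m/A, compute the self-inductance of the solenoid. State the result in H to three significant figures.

A = π(d/2)² = π(8.650×10^-3 m)² = 2.351×10^-4 m².
For a long solenoid, L = μ₀μᵣN²A/ℓ.
L = (4π×10⁻⁷)(218)(4490)²(2.351×10^-4)/(0.883 m) = 1.47 H.

L ≈ 1.47 H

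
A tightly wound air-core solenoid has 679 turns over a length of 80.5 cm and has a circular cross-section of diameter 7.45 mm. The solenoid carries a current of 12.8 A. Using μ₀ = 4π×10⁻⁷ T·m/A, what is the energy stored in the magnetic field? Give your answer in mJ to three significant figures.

U ≈ 2.57 mJ

A = π(d/2)² = π(3.725×10^-3 m)² = 4.359×10^-5 m².
L = μ₀N²A/ℓ = (4π×10⁻⁷)(679)²(4.359×10^-5)/(0.805) = 3.137×10^-5 H.
U = ½LI² = ½(3.137×10^-5)(12.8)² = 2.570×10^-3 J.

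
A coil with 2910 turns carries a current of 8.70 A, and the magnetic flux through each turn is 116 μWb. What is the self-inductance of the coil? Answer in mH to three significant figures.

L ≈ 38.8 mH

Self-inductance is defined by L = NΦ_B/I (flux linkage over current).
L = (2910)(1.160×10^-4 Wb)/(8.70 A) = 3.880×10^-2 H.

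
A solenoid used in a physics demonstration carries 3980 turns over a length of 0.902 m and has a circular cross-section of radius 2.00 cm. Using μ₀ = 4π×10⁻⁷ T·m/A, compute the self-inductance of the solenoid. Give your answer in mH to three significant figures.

A = πr² = π(2.000×10^-2 m)² = 1.257×10^-3 m².
For a long solenoid, L = μ₀N²A/ℓ.
L = (4π×10⁻⁷)(3980)²(1.257×10^-3)/(0.902 m) = 2.773×10^-2 H.

L ≈ 27.7 mH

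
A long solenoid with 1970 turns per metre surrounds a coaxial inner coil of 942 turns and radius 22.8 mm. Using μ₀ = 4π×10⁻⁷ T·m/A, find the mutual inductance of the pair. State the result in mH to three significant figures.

The outer solenoid produces a uniform field B₁ = μ₀n₁I₁ across the inner coil,
so the flux linkage is N₂Φ = N₂B₁A₂ = μ₀n₁N₂A₂·I₁, giving M = μ₀n₁N₂A₂.
A₂ = πr² = π(2.280×10^-2 m)² = 1.633×10^-3 m².
M = (4π×10⁻⁷)(1970)(942)(1.633×10^-3) = 3.808×10^-3 H.

M ≈ 3.81 mH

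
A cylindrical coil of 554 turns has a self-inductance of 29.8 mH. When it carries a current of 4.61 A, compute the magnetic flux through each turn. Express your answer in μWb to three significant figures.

Φ_B ≈ 248 μWb

From L = NΦ_B/I, the flux per turn is Φ_B = LI/N.
Φ_B = (2.980×10^-2 H)(4.61 A)/554 = 2.480×10^-4 Wb.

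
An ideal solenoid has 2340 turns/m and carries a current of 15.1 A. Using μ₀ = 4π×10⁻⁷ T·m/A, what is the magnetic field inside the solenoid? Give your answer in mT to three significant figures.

Inside a long solenoid, B = μ₀nI.
B = (4π×10⁻⁷)(2.340×10^3 m⁻¹)(15.1 A) = 4.440×10^-2 T.

B ≈ 44.4 mT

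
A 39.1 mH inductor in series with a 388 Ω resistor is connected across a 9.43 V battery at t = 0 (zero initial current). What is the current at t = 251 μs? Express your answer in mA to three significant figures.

I ≈ 22.3 mA

τ = L/R = 3.910×10^-2/388 = 1.008×10^-4 s; final current I_∞ = ε/R = 9.43/388 = 2.430×10^-2 A.
I(t) = I_∞(1 − e^(−t/τ)) with t/τ = 2.491.
I = (2.430×10^-2)(1 − e^(−2.491)) = 2.229×10^-2 A.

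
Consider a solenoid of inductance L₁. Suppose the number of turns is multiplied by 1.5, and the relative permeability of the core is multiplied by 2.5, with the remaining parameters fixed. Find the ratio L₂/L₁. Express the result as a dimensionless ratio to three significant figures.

L₂/L₁ = 5.63

For a solenoid, L ∝ μᵣN²A/ℓ.
L₂/L₁ = (1.5)^2 × (2.5) = 5.63.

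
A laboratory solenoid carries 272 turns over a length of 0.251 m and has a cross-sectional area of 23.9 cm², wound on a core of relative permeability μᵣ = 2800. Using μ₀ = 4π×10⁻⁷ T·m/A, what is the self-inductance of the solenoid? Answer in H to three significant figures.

L ≈ 2.48 H

A = 23.9 cm² = 2.390×10^-3 m².
For a long solenoid, L = μ₀μᵣN²A/ℓ.
L = (4π×10⁻⁷)(2800)(272)²(2.390×10^-3)/(0.251 m) = 2.479 H.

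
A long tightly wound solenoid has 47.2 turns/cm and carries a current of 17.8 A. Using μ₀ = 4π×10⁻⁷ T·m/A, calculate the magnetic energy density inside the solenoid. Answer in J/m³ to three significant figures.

B = μ₀nI = (4π×10⁻⁷)(4.720×10^3)(17.8) = 0.1056 T.
u = B²/(2μ₀) = (0.1056)²/(2×4π×10⁻⁷) = 4.435×10^3 J/m³.

u ≈ 4440 J/m³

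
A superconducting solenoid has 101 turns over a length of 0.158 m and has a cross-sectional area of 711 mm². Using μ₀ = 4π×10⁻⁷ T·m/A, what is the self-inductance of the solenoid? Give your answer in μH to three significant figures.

L ≈ 57.7 μH

A = 711 mm² = 7.110×10^-4 m².
For a long solenoid, L = μ₀N²A/ℓ.
L = (4π×10⁻⁷)(101)²(7.110×10^-4)/(0.158 m) = 5.769×10^-5 H.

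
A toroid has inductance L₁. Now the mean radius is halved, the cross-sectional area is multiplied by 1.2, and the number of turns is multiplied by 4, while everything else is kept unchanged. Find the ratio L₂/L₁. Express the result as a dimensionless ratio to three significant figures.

For a toroid, L ∝ μᵣN²A/R.
L₂/L₁ = (0.5)^-1 × (1.2) × (4)^2 = 38.4.

L₂/L₁ = 38.4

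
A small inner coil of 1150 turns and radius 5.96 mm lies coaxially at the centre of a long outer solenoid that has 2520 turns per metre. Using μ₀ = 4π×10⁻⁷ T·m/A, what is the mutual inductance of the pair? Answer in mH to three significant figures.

The outer solenoid produces a uniform field B₁ = μ₀n₁I₁ across the inner coil,
so the flux linkage is N₂Φ = N₂B₁A₂ = μ₀n₁N₂A₂·I₁, giving M = μ₀n₁N₂A₂.
A₂ = πr² = π(5.960×10^-3 m)² = 1.116×10^-4 m².
M = (4π×10⁻⁷)(2520)(1150)(1.116×10^-4) = 4.064×10^-4 H.

M ≈ 0.406 mH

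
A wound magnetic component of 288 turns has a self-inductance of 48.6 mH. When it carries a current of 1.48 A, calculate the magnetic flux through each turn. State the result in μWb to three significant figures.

Φ_B ≈ 250 μWb

From L = NΦ_B/I, the flux per turn is Φ_B = LI/N.
Φ_B = (4.860×10^-2 H)(1.48 A)/288 = 2.498×10^-4 Wb.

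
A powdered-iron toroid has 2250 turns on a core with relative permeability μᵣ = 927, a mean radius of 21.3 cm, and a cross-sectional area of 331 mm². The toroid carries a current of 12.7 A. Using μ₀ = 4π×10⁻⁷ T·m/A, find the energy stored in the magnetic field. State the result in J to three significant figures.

U ≈ 118 J

L = μ₀μᵣN²A/(2πR) = (4π×10⁻⁷)(927)(2250)²(3.310×10^-4)/(2π×0.213) = 1.459 H.
U = ½LI² = ½(1.459)(12.7)² = 117.6 J.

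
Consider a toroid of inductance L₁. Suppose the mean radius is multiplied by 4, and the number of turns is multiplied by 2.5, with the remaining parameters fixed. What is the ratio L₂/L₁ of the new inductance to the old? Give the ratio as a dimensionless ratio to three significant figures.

For a toroid, L ∝ μᵣN²A/R.
L₂/L₁ = (4)^-1 × (2.5)^2 = 1.56.

L₂/L₁ = 1.56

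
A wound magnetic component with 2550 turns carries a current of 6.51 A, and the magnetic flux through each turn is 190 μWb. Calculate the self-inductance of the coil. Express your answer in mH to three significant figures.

L ≈ 74.4 mH

Self-inductance is defined by L = NΦ_B/I (flux linkage over current).
L = (2550)(1.900×10^-4 Wb)/(6.51 A) = 7.442×10^-2 H.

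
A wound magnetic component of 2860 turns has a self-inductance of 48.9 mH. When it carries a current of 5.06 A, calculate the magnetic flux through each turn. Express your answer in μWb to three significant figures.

From L = NΦ_B/I, the flux per turn is Φ_B = LI/N.
Φ_B = (4.890×10^-2 H)(5.06 A)/2860 = 8.652×10^-5 Wb.

Φ_B ≈ 86.5 μWb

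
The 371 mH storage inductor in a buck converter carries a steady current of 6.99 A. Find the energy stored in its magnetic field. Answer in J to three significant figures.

Stored magnetic energy: U = ½LI².
U = ½(0.371 H)(6.99 A)² = 9.064 J.

U ≈ 9.06 J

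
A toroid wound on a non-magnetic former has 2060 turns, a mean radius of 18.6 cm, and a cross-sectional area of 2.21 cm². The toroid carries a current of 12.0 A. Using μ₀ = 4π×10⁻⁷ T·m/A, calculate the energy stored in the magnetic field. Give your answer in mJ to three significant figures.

L = μ₀N²A/(2πR) = (4π×10⁻⁷)(2060)²(2.210×10^-4)/(2π×0.186) = 1.008×10^-3 H.
U = ½LI² = ½(1.008×10^-3)(12.0)² = 7.261×10^-2 J.

U ≈ 72.6 mJ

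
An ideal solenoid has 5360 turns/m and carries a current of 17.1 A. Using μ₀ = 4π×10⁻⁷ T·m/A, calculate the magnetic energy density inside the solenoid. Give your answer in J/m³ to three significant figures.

u ≈ 5280 J/m³

B = μ₀nI = (4π×10⁻⁷)(5.360×10^3)(17.1) = 0.1152 T.
u = B²/(2μ₀) = (0.1152)²/(2×4π×10⁻⁷) = 5.278×10^3 J/m³.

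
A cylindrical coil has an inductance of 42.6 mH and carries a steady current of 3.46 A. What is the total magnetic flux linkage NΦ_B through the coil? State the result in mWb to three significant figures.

NΦ_B ≈ 147 mWb

From L = NΦ_B/I, the flux linkage is NΦ_B = LI.
NΦ_B = (4.260×10^-2 H)(3.46 A) = 0.1474 Wb.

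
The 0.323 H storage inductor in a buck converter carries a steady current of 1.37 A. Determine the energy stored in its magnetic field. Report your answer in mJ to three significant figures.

Stored magnetic energy: U = ½LI².
U = ½(0.323 H)(1.37 A)² = 0.3031 J.

U ≈ 303 mJ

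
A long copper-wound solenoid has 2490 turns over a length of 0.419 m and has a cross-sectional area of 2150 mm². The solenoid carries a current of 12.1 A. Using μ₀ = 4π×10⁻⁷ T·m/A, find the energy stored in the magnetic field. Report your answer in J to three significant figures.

U ≈ 2.93 J

A = 2150 mm² = 2.150×10^-3 m².
L = μ₀N²A/ℓ = (4π×10⁻⁷)(2490)²(2.150×10^-3)/(0.419) = 3.998×10^-2 H.
U = ½LI² = ½(3.998×10^-2)(12.1)² = 2.927 J.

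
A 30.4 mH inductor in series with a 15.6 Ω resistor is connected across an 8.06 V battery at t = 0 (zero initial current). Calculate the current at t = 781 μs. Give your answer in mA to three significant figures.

τ = L/R = 3.040×10^-2/15.6 = 1.949×10^-3 s; final current I_∞ = ε/R = 8.06/15.6 = 0.5167 A.
I(t) = I_∞(1 − e^(−t/τ)) with t/τ = 0.401.
I = (0.5167)(1 − e^(−0.401)) = 0.1706 A.

I ≈ 171 mA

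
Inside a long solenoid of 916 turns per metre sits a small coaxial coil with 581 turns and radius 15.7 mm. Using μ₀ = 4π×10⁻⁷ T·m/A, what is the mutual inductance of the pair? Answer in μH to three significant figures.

The outer solenoid produces a uniform field B₁ = μ₀n₁I₁ across the inner coil,
so the flux linkage is N₂Φ = N₂B₁A₂ = μ₀n₁N₂A₂·I₁, giving M = μ₀n₁N₂A₂.
A₂ = πr² = π(1.570×10^-2 m)² = 7.744×10^-4 m².
M = (4π×10⁻⁷)(916)(581)(7.744×10^-4) = 5.179×10^-4 H.

M ≈ 518 μH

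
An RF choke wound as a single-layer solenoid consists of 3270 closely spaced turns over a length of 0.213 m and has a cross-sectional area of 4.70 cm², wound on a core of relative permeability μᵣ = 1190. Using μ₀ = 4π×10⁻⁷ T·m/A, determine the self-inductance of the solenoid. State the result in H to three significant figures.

A = 4.70 cm² = 4.700×10^-4 m².
For a long solenoid, L = μ₀μᵣN²A/ℓ.
L = (4π×10⁻⁷)(1190)(3270)²(4.700×10^-4)/(0.213 m) = 35.28 H.

L ≈ 35.3 H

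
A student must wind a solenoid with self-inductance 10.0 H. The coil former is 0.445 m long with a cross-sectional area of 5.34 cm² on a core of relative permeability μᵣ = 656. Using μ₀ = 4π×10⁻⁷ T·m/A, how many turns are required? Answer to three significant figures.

N ≈ 3180 turns

A = 5.34 cm² = 5.340×10^-4 m².
From L = μ₀μᵣN²A/ℓ, N = √(Lℓ / (μ₀μᵣA)).
N = √[(10)(0.445) / ((4π×10⁻⁷)(656)×5.340×10^-4)] = √(1.011×10^7) ≈ 3179.5.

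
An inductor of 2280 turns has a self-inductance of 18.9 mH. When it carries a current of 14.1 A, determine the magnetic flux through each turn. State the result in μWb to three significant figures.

Φ_B ≈ 117 μWb

From L = NΦ_B/I, the flux per turn is Φ_B = LI/N.
Φ_B = (1.890×10^-2 H)(14.1 A)/2280 = 1.169×10^-4 Wb.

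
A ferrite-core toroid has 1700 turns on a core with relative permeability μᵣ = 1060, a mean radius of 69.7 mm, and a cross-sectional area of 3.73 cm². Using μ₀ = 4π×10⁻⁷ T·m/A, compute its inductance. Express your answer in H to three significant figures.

L ≈ 3.28 H

For a thin toroid, L = μ₀μᵣN²A/(2πR).
L = (4π×10⁻⁷)(1060)(1700)²(3.730×10^-4) / (2π×6.970×10^-2 m) = 3.279 H.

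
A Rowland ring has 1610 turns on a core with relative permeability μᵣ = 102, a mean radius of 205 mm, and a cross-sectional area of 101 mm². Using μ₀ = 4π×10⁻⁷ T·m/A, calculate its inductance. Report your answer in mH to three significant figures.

L ≈ 26.1 mH

For a thin toroid, L = μ₀μᵣN²A/(2πR).
L = (4π×10⁻⁷)(102)(1610)²(1.010×10^-4) / (2π×0.205 m) = 2.605×10^-2 H.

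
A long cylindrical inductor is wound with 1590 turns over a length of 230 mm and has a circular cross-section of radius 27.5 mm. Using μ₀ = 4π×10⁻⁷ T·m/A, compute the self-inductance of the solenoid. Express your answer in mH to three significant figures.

L ≈ 32.8 mH

A = πr² = π(2.750×10^-2 m)² = 2.376×10^-3 m².
For a long solenoid, L = μ₀N²A/ℓ.
L = (4π×10⁻⁷)(1590)²(2.376×10^-3)/(0.23 m) = 3.282×10^-2 H.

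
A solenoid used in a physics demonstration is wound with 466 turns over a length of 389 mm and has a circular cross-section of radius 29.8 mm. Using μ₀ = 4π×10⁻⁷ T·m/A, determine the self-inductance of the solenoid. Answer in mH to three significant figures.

L ≈ 1.96 mH

A = πr² = π(2.980×10^-2 m)² = 2.790×10^-3 m².
For a long solenoid, L = μ₀N²A/ℓ.
L = (4π×10⁻⁷)(466)²(2.790×10^-3)/(0.389 m) = 1.957×10^-3 H.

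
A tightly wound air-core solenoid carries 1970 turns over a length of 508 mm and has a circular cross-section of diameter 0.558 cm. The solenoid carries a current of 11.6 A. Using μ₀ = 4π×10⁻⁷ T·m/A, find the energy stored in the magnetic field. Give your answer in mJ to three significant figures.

U ≈ 15.8 mJ

A = π(d/2)² = π(2.790×10^-3 m)² = 2.445×10^-5 m².
L = μ₀N²A/ℓ = (4π×10⁻⁷)(1970)²(2.445×10^-5)/(0.508) = 2.348×10^-4 H.
U = ½LI² = ½(2.348×10^-4)(11.6)² = 1.580×10^-2 J.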